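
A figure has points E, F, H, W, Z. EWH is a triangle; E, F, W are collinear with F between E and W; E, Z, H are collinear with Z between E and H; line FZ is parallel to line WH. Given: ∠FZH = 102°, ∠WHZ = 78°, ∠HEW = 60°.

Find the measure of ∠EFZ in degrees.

1. ∠EZF = 78°  [linear pair at Z on EH]
2. ∠FEZ = 60°  [F on EW, Z on EH]
3. ∠EFZ = 42°  [△EFZ]

∠EFZ = 42°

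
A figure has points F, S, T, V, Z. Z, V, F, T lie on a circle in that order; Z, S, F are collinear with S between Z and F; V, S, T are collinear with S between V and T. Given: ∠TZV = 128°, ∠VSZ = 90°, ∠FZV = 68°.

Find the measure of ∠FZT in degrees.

∠FZT = 60°

1. ∠TFV = 52°  [cyclic ZVFT, opposite ∠Z+∠F]
2. ∠FTV = 68°  [same arc VF]
3. ∠FVT = 60°  [△VFT]
4. ∠FZT = 60°  [same arc FT]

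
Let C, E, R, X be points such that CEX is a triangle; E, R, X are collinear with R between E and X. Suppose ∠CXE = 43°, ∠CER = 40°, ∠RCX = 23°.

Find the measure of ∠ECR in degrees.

∠ECR = 74°

1. ∠CXR = 43°  [R on ray XE]
2. ∠CRX = 114°  [△CRX]
3. ∠CRE = 66°  [linear pair at R on EX]
4. ∠ECR = 74°  [△CER]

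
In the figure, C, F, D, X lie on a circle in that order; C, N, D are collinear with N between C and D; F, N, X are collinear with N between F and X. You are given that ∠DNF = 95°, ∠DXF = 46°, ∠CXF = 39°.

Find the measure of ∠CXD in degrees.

1. ∠DCF = 46°  [same arc FD]
2. ∠CDF = 39°  [same arc CF]
3. ∠CFD = 95°  [△CFD]
4. ∠CXD = 85°  [cyclic CFDX, opposite ∠F+∠X]

∠CXD = 85°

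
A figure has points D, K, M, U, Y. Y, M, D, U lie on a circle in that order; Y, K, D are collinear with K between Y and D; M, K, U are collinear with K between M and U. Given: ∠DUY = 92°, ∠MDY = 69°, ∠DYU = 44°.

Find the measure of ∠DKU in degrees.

∠DKU = 113°

1. ∠MUY = 69°  [same arc YM]
2. ∠UKY = 67°  [△YKU]
3. ∠DKU = 113°  [linear pair at K on YD]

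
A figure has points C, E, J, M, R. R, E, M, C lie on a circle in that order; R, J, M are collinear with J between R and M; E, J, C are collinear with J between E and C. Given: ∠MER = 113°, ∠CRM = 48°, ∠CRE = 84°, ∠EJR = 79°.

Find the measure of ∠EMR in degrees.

∠EMR = 31°

1. ∠CEM = 48°  [same arc MC]
2. ∠EJM = 101°  [linear pair at J on RM]
3. ∠EMR = 31°  [△EJM]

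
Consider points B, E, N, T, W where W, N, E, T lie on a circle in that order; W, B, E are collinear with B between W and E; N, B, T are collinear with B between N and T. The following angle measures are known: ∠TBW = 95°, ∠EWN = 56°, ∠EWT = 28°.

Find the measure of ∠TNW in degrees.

∠TNW = 39°

1. ∠EBN = 95°  [vertical angles at B]
2. ∠NBW = 85°  [linear pair at B on WE]
3. ∠TNW = 39°  [△WBN]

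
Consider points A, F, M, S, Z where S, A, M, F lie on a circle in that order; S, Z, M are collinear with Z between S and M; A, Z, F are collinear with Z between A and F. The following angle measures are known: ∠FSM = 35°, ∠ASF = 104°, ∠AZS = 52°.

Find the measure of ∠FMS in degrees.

∠FMS = 59°

1. ∠FAM = 35°  [same arc MF]
2. ∠AMF = 76°  [cyclic SAMF, opposite ∠S+∠M]
3. ∠FZM = 52°  [vertical angles at Z]
4. ∠AFM = 69°  [△AMF]
5. ∠FMS = 59°  [△MZF]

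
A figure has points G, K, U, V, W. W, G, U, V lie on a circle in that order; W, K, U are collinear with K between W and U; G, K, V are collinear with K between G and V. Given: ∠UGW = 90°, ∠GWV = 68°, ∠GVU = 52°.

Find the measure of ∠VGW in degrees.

1. ∠GWU = 52°  [same arc GU]
2. ∠GUW = 38°  [△WGU]
3. ∠GVW = 38°  [same arc WG]
4. ∠VGW = 74°  [△WGV]

∠VGW = 74°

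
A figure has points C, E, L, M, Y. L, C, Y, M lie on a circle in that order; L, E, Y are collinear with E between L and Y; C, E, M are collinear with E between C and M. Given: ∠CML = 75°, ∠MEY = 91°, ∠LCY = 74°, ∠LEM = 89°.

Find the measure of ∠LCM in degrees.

∠LCM = 58°

1. ∠CYL = 75°  [same arc LC]
2. ∠CEL = 91°  [vertical angles at E]
3. ∠CLY = 31°  [△LCY]
4. ∠LCM = 58°  [△LEC]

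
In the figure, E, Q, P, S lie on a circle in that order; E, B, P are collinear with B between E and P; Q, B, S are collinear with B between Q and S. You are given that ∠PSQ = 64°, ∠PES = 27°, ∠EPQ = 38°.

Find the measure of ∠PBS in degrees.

1. ∠ESQ = 38°  [same arc EQ]
2. ∠EBS = 115°  [△EBS]
3. ∠PBS = 65°  [linear pair at B on EP]

∠PBS = 65°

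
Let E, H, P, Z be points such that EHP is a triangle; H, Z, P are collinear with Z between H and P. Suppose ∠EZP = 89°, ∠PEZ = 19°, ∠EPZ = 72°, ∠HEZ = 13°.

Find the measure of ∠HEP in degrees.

∠HEP = 32°

1. ∠EZH = 91°  [linear pair at Z on HP]
2. ∠EPH = 72°  [Z on ray PH]
3. ∠EHZ = 76°  [△EHZ]
4. ∠EHP = 76°  [Z on ray HP]
5. ∠HEP = 32°  [△EHP]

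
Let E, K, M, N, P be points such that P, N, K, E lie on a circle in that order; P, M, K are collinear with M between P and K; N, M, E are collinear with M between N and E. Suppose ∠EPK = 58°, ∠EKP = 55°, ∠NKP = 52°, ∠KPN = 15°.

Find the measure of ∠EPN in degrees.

∠EPN = 73°

1. ∠ENP = 55°  [same arc PE]
2. ∠NEP = 52°  [same arc PN]
3. ∠EPN = 73°  [△PNE]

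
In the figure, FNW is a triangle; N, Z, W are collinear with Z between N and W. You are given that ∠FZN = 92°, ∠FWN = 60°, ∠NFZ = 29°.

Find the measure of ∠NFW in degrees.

∠NFW = 61°

1. ∠FNZ = 59°  [△FNZ]
2. ∠FNW = 59°  [Z on ray NW]
3. ∠NFW = 61°  [△FNW]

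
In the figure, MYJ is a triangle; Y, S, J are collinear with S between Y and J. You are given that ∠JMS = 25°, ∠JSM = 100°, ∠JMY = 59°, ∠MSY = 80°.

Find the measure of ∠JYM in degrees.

∠JYM = 66°

1. ∠MJS = 55°  [△MSJ]
2. ∠MJY = 55°  [S on ray JY]
3. ∠JYM = 66°  [△MYJ]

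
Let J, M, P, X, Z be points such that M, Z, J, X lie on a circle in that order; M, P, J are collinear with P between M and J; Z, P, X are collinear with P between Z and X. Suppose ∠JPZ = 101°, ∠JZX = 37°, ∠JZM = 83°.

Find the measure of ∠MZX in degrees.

1. ∠MPZ = 79°  [linear pair at P on MJ]
2. ∠MJZ = 42°  [△ZPJ]
3. ∠JMZ = 55°  [△MZJ]
4. ∠MZX = 46°  [△MPZ]

∠MZX = 46°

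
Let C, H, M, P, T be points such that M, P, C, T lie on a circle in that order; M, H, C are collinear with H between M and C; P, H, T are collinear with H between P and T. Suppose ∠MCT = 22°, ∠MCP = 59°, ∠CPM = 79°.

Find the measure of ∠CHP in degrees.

1. ∠MPT = 22°  [same arc MT]
2. ∠CMP = 42°  [△MPC]
3. ∠MHP = 116°  [△MHP]
4. ∠CHP = 64°  [linear pair at H on MC]

∠CHP = 64°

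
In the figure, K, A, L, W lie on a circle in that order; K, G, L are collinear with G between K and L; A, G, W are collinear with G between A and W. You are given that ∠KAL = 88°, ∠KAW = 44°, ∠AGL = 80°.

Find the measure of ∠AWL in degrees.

1. ∠KLW = 44°  [same arc KW]
2. ∠KGW = 80°  [vertical angles at G]
3. ∠LGW = 100°  [linear pair at G on KL]
4. ∠AWL = 36°  [△LGW]

∠AWL = 36°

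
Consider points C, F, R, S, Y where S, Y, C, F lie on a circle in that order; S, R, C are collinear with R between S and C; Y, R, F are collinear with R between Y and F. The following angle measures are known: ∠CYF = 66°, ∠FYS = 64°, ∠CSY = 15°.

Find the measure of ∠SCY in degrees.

∠SCY = 35°

1. ∠SRY = 101°  [△SRY]
2. ∠CRY = 79°  [linear pair at R on SC]
3. ∠SCY = 35°  [△YRC]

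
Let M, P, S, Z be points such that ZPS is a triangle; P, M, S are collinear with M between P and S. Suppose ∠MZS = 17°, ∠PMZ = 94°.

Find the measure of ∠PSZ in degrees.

∠PSZ = 77°

1. ∠SMZ = 86°  [linear pair at M on PS]
2. ∠MSZ = 77°  [△ZMS]
3. ∠PSZ = 77°  [M on ray SP]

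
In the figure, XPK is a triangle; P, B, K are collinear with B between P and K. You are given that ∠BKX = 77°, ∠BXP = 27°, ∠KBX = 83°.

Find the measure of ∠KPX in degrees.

1. ∠PBX = 97°  [linear pair at B on PK]
2. ∠BPX = 56°  [△XPB]
3. ∠KPX = 56°  [B on ray PK]

∠KPX = 56°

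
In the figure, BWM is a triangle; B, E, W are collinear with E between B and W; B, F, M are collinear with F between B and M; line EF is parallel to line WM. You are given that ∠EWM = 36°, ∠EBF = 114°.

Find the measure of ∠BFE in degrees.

∠BFE = 30°

1. ∠BWM = 36°  [E on ray WB]
2. ∠MBW = 114°  [E on BW, F on BM]
3. ∠BMW = 30°  [△BWM]
4. ∠BFE = 30°  [EF∥WM, corresponding at F]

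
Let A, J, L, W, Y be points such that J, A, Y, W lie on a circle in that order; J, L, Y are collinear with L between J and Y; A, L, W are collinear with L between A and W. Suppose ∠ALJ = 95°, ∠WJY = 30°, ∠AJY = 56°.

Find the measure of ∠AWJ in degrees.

1. ∠WLY = 95°  [vertical angles at L]
2. ∠JLW = 85°  [linear pair at L on JY]
3. ∠AWJ = 65°  [△JLW]

∠AWJ = 65°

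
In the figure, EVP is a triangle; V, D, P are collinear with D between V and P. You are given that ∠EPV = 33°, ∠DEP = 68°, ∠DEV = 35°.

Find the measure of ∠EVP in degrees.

1. ∠DPE = 33°  [D on ray PV]
2. ∠EDP = 79°  [△EDP]
3. ∠EDV = 101°  [linear pair at D on VP]
4. ∠DVE = 44°  [△EVD]
5. ∠EVP = 44°  [D on ray VP]

∠EVP = 44°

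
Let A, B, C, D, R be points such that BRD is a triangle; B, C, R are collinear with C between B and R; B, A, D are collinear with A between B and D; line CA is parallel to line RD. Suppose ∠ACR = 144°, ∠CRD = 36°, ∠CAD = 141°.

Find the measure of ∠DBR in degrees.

∠DBR = 105°

1. ∠ACB = 36°  [linear pair at C on BR]
2. ∠BAC = 39°  [linear pair at A on BD]
3. ∠ABC = 105°  [△BCA]
4. ∠DBR = 105°  [C on BR, A on BD]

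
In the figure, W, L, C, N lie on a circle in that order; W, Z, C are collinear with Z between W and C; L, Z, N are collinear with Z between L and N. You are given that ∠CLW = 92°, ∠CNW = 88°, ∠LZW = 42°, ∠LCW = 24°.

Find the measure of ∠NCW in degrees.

∠NCW = 74°

1. ∠CWL = 64°  [△WLC]
2. ∠CZN = 42°  [vertical angles at Z]
3. ∠CNL = 64°  [same arc LC]
4. ∠NCW = 74°  [△CZN]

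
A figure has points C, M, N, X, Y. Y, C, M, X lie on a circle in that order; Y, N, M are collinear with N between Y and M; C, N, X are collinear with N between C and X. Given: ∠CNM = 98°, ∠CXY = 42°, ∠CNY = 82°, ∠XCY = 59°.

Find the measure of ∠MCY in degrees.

∠MCY = 99°

1. ∠CMY = 42°  [same arc YC]
2. ∠CYM = 39°  [△YNC]
3. ∠MCY = 99°  [△YCM]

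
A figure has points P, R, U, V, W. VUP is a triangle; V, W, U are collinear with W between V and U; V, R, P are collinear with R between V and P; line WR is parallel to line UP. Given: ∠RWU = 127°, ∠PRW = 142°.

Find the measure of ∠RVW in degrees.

1. ∠RWV = 53°  [linear pair at W on VU]
2. ∠VRW = 38°  [linear pair at R on VP]
3. ∠RVW = 89°  [△VWR]

∠RVW = 89°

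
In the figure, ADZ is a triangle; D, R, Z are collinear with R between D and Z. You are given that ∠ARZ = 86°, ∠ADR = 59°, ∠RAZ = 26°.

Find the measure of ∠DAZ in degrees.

1. ∠AZR = 68°  [△ARZ]
2. ∠ADZ = 59°  [R on ray DZ]
3. ∠AZD = 68°  [R on ray ZD]
4. ∠DAZ = 53°  [△ADZ]

∠DAZ = 53°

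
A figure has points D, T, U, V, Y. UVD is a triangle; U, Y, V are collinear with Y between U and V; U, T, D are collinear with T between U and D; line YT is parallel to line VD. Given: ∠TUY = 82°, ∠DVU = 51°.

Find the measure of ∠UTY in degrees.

1. ∠DUV = 82°  [Y on UV, T on UD]
2. ∠UDV = 47°  [△UVD]
3. ∠UTY = 47°  [YT∥VD, corresponding at T]

∠UTY = 47°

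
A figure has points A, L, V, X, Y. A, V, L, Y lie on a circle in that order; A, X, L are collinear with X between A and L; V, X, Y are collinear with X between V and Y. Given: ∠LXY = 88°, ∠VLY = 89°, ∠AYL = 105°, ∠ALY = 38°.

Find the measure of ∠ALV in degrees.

1. ∠AXV = 88°  [vertical angles at X]
2. ∠LYV = 54°  [△LXY]
3. ∠LVY = 37°  [△VLY]
4. ∠LXV = 92°  [linear pair at X on AL]
5. ∠ALV = 51°  [△VXL]

∠ALV = 51°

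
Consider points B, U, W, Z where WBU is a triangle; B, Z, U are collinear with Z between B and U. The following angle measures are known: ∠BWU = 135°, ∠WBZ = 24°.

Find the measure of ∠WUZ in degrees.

1. ∠UBW = 24°  [Z on ray BU]
2. ∠BUW = 21°  [△WBU]
3. ∠WUZ = 21°  [Z on ray UB]

∠WUZ = 21°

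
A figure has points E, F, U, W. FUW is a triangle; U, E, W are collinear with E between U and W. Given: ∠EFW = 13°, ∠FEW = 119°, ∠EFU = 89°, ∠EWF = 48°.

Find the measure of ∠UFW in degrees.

∠UFW = 102°

1. ∠FEU = 61°  [linear pair at E on UW]
2. ∠EUF = 30°  [△FUE]
3. ∠FWU = 48°  [E on ray WU]
4. ∠FUW = 30°  [E on ray UW]
5. ∠UFW = 102°  [△FUW]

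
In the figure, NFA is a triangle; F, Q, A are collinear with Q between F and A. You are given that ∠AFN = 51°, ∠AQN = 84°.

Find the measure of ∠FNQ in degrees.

∠FNQ = 33°

1. ∠NFQ = 51°  [Q on ray FA]
2. ∠FQN = 96°  [linear pair at Q on FA]
3. ∠FNQ = 33°  [△NFQ]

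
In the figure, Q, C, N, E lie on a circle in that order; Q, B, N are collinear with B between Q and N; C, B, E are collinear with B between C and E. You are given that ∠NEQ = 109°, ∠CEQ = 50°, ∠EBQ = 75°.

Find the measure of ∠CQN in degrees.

1. ∠NCQ = 71°  [cyclic QCNE, opposite ∠C+∠E]
2. ∠CNQ = 50°  [same arc QC]
3. ∠CQN = 59°  [△QCN]

∠CQN = 59°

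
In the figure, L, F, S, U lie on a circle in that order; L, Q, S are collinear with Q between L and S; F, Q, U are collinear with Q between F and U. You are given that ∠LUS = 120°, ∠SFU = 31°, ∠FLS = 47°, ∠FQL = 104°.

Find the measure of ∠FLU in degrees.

∠FLU = 78°

1. ∠LFS = 60°  [cyclic LFSU, opposite ∠F+∠U]
2. ∠FSL = 73°  [△LFS]
3. ∠LFU = 29°  [△LQF]
4. ∠FUL = 73°  [same arc LF]
5. ∠FLU = 78°  [△LFU]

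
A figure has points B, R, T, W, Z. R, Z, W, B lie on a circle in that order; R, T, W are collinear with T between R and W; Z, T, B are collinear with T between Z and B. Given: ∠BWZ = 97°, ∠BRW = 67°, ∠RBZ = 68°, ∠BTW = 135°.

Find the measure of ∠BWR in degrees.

1. ∠BRZ = 83°  [cyclic RZWB, opposite ∠R+∠W]
2. ∠BZR = 29°  [△RZB]
3. ∠BWR = 29°  [same arc RB]

∠BWR = 29°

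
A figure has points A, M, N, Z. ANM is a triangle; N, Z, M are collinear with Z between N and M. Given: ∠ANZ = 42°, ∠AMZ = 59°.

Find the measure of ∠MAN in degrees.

∠MAN = 79°

1. ∠ANM = 42°  [Z on ray NM]
2. ∠AMN = 59°  [Z on ray MN]
3. ∠MAN = 79°  [△ANM]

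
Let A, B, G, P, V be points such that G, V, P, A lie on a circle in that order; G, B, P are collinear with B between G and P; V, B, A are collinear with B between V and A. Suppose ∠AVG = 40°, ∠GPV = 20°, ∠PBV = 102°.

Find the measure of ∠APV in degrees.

∠APV = 60°

1. ∠GAV = 20°  [same arc GV]
2. ∠AGV = 120°  [△GVA]
3. ∠APV = 60°  [cyclic GVPA, opposite ∠G+∠P]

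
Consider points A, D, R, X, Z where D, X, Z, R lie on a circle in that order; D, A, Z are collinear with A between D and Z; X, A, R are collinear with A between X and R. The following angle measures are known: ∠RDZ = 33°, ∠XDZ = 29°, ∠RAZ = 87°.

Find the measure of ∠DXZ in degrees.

1. ∠XRZ = 29°  [same arc XZ]
2. ∠DZR = 64°  [△ZAR]
3. ∠DRZ = 83°  [△DZR]
4. ∠DXZ = 97°  [cyclic DXZR, opposite ∠X+∠R]

∠DXZ = 97°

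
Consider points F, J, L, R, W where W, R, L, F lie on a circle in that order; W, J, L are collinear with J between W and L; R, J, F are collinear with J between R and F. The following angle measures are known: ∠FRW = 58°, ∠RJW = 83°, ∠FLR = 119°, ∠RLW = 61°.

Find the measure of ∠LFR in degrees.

∠LFR = 39°

1. ∠FLW = 58°  [same arc WF]
2. ∠FJL = 83°  [vertical angles at J]
3. ∠LFR = 39°  [△LJF]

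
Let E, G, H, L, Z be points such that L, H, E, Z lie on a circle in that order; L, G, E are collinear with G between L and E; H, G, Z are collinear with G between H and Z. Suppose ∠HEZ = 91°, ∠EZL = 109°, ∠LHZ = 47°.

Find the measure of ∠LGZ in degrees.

1. ∠HLZ = 89°  [cyclic LHEZ, opposite ∠L+∠E]
2. ∠LEZ = 47°  [same arc LZ]
3. ∠HZL = 44°  [△LHZ]
4. ∠ELZ = 24°  [△LEZ]
5. ∠LGZ = 112°  [△LGZ]

∠LGZ = 112°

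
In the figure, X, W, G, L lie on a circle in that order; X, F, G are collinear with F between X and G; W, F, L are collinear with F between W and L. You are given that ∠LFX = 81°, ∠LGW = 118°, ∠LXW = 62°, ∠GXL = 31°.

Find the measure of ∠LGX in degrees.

1. ∠WLX = 68°  [△XFL]
2. ∠LWX = 50°  [△XWL]
3. ∠LGX = 50°  [same arc XL]

∠LGX = 50°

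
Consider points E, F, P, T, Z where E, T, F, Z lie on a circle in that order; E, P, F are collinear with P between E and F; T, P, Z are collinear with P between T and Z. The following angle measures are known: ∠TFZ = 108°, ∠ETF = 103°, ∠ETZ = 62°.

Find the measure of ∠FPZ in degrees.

1. ∠TEZ = 72°  [cyclic ETFZ, opposite ∠E+∠F]
2. ∠EZF = 77°  [cyclic ETFZ, opposite ∠T+∠Z]
3. ∠EFZ = 62°  [same arc EZ]
4. ∠EZT = 46°  [△ETZ]
5. ∠FEZ = 41°  [△EFZ]
6. ∠EPZ = 93°  [△EPZ]
7. ∠FPZ = 87°  [linear pair at P on EF]

∠FPZ = 87°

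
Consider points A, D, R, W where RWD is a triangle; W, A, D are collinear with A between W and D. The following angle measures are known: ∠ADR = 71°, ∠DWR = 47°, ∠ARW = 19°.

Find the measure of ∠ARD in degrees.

∠ARD = 43°

1. ∠AWR = 47°  [A on ray WD]
2. ∠RAW = 114°  [△RWA]
3. ∠DAR = 66°  [linear pair at A on WD]
4. ∠ARD = 43°  [△RAD]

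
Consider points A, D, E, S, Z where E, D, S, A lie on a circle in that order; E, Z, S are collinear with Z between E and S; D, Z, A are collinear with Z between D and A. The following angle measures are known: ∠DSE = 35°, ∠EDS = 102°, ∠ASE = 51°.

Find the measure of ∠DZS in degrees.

∠DZS = 94°

1. ∠DAE = 35°  [same arc ED]
2. ∠EAS = 78°  [cyclic EDSA, opposite ∠D+∠A]
3. ∠AES = 51°  [△ESA]
4. ∠AZE = 94°  [△EZA]
5. ∠DZS = 94°  [vertical angles at Z]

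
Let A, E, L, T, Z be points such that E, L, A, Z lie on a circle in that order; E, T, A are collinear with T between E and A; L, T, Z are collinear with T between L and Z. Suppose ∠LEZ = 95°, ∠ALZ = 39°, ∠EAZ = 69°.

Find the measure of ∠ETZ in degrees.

∠ETZ = 125°

1. ∠LAZ = 85°  [cyclic ELAZ, opposite ∠E+∠A]
2. ∠AZL = 56°  [△LAZ]
3. ∠ATZ = 55°  [△ATZ]
4. ∠ETZ = 125°  [linear pair at T on EA]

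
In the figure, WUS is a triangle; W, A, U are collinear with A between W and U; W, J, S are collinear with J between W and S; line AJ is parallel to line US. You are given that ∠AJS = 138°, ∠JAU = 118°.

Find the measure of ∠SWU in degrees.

1. ∠AJW = 42°  [linear pair at J on WS]
2. ∠JAW = 62°  [linear pair at A on WU]
3. ∠AWJ = 76°  [△WAJ]
4. ∠SWU = 76°  [A on WU, J on WS]

∠SWU = 76°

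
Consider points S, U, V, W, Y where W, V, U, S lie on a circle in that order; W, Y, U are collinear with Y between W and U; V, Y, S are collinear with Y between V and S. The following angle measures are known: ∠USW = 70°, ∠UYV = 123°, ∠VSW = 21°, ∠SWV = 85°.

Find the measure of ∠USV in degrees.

1. ∠VUW = 21°  [same arc WV]
2. ∠SUV = 95°  [cyclic WVUS, opposite ∠W+∠U]
3. ∠SVU = 36°  [△VYU]
4. ∠USV = 49°  [△VUS]

∠USV = 49°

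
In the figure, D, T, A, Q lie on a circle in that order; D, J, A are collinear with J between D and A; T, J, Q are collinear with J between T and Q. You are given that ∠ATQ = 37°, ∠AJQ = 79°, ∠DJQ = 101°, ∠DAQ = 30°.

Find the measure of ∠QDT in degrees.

1. ∠ADQ = 37°  [same arc AQ]
2. ∠DQT = 42°  [△DJQ]
3. ∠DTQ = 30°  [same arc DQ]
4. ∠QDT = 108°  [△DTQ]

∠QDT = 108°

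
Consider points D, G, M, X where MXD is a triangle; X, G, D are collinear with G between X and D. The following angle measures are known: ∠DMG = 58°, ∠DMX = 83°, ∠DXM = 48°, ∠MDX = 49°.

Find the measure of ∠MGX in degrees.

∠MGX = 107°

1. ∠GDM = 49°  [G on ray DX]
2. ∠DGM = 73°  [△MGD]
3. ∠MGX = 107°  [linear pair at G on XD]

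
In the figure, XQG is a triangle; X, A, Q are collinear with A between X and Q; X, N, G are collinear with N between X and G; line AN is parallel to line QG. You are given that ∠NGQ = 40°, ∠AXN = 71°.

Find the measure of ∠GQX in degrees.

1. ∠QGX = 40°  [N on ray GX]
2. ∠GXQ = 71°  [A on XQ, N on XG]
3. ∠GQX = 69°  [△XQG]

∠GQX = 69°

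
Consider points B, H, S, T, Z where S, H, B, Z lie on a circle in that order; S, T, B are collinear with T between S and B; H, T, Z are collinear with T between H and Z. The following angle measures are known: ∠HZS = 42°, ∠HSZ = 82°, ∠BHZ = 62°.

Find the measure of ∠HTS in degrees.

∠HTS = 104°

1. ∠HBS = 42°  [same arc SH]
2. ∠BTH = 76°  [△HTB]
3. ∠HTS = 104°  [linear pair at T on SB]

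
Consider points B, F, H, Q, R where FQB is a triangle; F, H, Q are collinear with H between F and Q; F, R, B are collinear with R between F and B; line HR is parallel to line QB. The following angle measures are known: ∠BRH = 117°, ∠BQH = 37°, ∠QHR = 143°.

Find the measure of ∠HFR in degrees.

∠HFR = 80°

1. ∠FRH = 63°  [linear pair at R on FB]
2. ∠FHR = 37°  [linear pair at H on FQ]
3. ∠HFR = 80°  [△FHR]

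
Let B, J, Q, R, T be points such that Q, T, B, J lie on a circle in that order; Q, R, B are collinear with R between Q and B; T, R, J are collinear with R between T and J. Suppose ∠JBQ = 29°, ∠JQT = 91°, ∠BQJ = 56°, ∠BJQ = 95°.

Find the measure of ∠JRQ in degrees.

1. ∠JTQ = 29°  [same arc QJ]
2. ∠QJT = 60°  [△QTJ]
3. ∠JRQ = 64°  [△QRJ]

∠JRQ = 64°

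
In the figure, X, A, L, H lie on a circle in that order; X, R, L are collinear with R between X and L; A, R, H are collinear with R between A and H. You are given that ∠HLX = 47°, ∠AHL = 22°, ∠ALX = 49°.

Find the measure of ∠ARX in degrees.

∠ARX = 111°

1. ∠HAX = 47°  [same arc XH]
2. ∠AXL = 22°  [same arc AL]
3. ∠ARX = 111°  [△XRA]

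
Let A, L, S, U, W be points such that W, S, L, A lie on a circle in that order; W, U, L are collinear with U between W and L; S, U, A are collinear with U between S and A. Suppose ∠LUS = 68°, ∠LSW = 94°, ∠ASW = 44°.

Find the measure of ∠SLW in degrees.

∠SLW = 62°

1. ∠SUW = 112°  [linear pair at U on WL]
2. ∠LWS = 24°  [△WUS]
3. ∠SLW = 62°  [△WSL]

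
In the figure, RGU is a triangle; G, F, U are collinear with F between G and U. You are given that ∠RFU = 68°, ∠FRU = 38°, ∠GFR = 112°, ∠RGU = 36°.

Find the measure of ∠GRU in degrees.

∠GRU = 70°

1. ∠FUR = 74°  [△RFU]
2. ∠GUR = 74°  [F on ray UG]
3. ∠GRU = 70°  [△RGU]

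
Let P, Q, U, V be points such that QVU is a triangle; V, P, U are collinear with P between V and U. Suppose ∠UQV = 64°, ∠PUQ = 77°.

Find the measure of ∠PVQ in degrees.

1. ∠QUV = 77°  [P on ray UV]
2. ∠QVU = 39°  [△QVU]
3. ∠PVQ = 39°  [P on ray VU]

∠PVQ = 39°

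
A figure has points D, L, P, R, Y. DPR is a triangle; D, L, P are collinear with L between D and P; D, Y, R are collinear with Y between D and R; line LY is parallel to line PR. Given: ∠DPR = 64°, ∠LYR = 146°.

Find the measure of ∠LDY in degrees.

∠LDY = 82°

1. ∠DLY = 64°  [LY∥PR, corresponding at L]
2. ∠DYL = 34°  [linear pair at Y on DR]
3. ∠LDY = 82°  [△DLY]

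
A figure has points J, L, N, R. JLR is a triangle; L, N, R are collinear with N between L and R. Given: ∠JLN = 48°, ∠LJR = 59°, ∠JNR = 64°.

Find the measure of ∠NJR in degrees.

1. ∠JLR = 48°  [N on ray LR]
2. ∠JRL = 73°  [△JLR]
3. ∠JRN = 73°  [N on ray RL]
4. ∠NJR = 43°  [△JNR]

∠NJR = 43°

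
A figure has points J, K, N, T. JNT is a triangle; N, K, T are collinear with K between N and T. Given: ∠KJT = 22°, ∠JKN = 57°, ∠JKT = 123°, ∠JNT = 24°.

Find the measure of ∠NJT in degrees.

∠NJT = 121°

1. ∠JTK = 35°  [△JKT]
2. ∠JTN = 35°  [K on ray TN]
3. ∠NJT = 121°  [△JNT]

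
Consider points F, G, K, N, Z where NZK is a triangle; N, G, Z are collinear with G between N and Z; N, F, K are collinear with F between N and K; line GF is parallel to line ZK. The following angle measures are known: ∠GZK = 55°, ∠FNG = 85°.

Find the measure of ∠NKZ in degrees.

1. ∠KZN = 55°  [G on ray ZN]
2. ∠KNZ = 85°  [G on NZ, F on NK]
3. ∠NKZ = 40°  [△NZK]

∠NKZ = 40°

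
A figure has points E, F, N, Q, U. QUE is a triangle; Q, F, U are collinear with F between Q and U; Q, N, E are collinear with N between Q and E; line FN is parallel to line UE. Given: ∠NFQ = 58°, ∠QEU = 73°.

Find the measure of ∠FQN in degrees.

1. ∠EUQ = 58°  [FN∥UE, corresponding at F]
2. ∠EQU = 49°  [△QUE]
3. ∠FQN = 49°  [F on QU, N on QE]

∠FQN = 49°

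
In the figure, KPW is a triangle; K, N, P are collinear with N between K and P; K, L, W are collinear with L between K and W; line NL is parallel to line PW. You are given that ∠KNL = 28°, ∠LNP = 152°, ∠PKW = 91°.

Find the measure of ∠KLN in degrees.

1. ∠KPW = 28°  [NL∥PW, corresponding at N]
2. ∠KWP = 61°  [△KPW]
3. ∠KLN = 61°  [NL∥PW, corresponding at L]

∠KLN = 61°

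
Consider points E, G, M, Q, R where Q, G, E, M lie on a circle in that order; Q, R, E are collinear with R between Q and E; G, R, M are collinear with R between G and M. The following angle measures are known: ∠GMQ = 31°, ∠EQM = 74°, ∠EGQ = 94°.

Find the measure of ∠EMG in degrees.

∠EMG = 55°

1. ∠GEQ = 31°  [same arc QG]
2. ∠EQG = 55°  [△QGE]
3. ∠EMG = 55°  [same arc GE]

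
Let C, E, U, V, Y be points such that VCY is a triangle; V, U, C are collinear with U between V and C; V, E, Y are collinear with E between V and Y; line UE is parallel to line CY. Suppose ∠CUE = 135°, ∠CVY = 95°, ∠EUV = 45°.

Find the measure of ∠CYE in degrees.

1. ∠EVU = 95°  [U on VC, E on VY]
2. ∠UEV = 40°  [△VUE]
3. ∠UEY = 140°  [linear pair at E on VY]
4. ∠CYE = 40°  [UE∥CY, co-interior at Y–E]

∠CYE = 40°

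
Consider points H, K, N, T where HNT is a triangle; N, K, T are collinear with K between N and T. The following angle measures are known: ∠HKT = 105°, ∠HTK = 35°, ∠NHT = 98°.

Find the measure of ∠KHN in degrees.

1. ∠HKN = 75°  [linear pair at K on NT]
2. ∠HTN = 35°  [K on ray TN]
3. ∠HNT = 47°  [△HNT]
4. ∠HNK = 47°  [K on ray NT]
5. ∠KHN = 58°  [△HNK]

∠KHN = 58°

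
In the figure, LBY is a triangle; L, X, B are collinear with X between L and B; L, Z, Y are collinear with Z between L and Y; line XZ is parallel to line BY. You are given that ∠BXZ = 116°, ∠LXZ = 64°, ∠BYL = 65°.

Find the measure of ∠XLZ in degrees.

1. ∠LBY = 64°  [XZ∥BY, corresponding at X]
2. ∠BLY = 51°  [△LBY]
3. ∠XLZ = 51°  [X on LB, Z on LY]

∠XLZ = 51°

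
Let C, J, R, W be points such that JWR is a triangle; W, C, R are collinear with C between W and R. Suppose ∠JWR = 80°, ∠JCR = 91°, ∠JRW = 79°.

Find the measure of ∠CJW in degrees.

∠CJW = 11°

1. ∠CWJ = 80°  [C on ray WR]
2. ∠JCW = 89°  [linear pair at C on WR]
3. ∠CJW = 11°  [△JWC]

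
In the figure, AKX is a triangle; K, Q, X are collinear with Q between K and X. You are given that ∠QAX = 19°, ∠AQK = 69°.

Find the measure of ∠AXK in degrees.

1. ∠AQX = 111°  [linear pair at Q on KX]
2. ∠AXQ = 50°  [△AQX]
3. ∠AXK = 50°  [Q on ray XK]

∠AXK = 50°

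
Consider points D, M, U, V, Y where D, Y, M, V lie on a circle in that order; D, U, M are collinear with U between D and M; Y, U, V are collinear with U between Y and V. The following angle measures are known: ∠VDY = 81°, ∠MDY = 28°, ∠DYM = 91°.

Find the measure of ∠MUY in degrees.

1. ∠VMY = 99°  [cyclic DYMV, opposite ∠D+∠M]
2. ∠MVY = 28°  [same arc YM]
3. ∠DMY = 61°  [△DYM]
4. ∠MYV = 53°  [△YMV]
5. ∠MUY = 66°  [△YUM]

∠MUY = 66°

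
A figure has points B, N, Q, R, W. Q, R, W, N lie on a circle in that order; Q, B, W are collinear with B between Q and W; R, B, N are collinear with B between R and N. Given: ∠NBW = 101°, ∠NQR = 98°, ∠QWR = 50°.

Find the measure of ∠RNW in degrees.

∠RNW = 47°

1. ∠QBR = 101°  [vertical angles at B]
2. ∠NWR = 82°  [cyclic QRWN, opposite ∠Q+∠W]
3. ∠RBW = 79°  [linear pair at B on QW]
4. ∠NRW = 51°  [△RBW]
5. ∠RNW = 47°  [△RWN]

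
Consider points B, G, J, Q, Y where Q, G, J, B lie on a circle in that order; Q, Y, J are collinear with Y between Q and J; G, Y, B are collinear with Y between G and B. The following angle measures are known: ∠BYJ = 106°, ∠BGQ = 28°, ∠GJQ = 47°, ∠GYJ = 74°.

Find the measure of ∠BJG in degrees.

1. ∠BJQ = 28°  [same arc QB]
2. ∠BGJ = 59°  [△GYJ]
3. ∠GBJ = 46°  [△JYB]
4. ∠BJG = 75°  [△GJB]

∠BJG = 75°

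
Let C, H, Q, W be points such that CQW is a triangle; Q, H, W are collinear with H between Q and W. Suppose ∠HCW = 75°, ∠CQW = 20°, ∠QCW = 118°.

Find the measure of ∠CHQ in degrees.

∠CHQ = 117°

1. ∠CWQ = 42°  [△CQW]
2. ∠CWH = 42°  [H on ray WQ]
3. ∠CHW = 63°  [△CHW]
4. ∠CHQ = 117°  [linear pair at H on QW]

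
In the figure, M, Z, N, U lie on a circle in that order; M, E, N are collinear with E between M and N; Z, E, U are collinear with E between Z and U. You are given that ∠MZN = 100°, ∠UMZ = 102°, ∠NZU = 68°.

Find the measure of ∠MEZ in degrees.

∠MEZ = 114°

1. ∠MUN = 80°  [cyclic MZNU, opposite ∠Z+∠U]
2. ∠UNZ = 78°  [cyclic MZNU, opposite ∠M+∠N]
3. ∠NMU = 68°  [same arc NU]
4. ∠NUZ = 34°  [△ZNU]
5. ∠MNU = 32°  [△MNU]
6. ∠NMZ = 34°  [same arc ZN]
7. ∠MZU = 32°  [same arc MU]
8. ∠MEZ = 114°  [△MEZ]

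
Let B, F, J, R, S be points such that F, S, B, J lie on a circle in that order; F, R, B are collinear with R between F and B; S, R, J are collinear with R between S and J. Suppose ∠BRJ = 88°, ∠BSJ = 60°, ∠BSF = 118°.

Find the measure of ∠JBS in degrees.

1. ∠BFJ = 60°  [same arc BJ]
2. ∠BJF = 62°  [cyclic FSBJ, opposite ∠S+∠J]
3. ∠FBJ = 58°  [△FBJ]
4. ∠BJS = 34°  [△BRJ]
5. ∠JBS = 86°  [△SBJ]

∠JBS = 86°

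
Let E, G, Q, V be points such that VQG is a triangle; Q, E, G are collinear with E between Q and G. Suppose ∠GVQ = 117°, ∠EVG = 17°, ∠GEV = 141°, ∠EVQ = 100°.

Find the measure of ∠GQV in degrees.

∠GQV = 41°

1. ∠QEV = 39°  [linear pair at E on QG]
2. ∠EQV = 41°  [△VQE]
3. ∠GQV = 41°  [E on ray QG]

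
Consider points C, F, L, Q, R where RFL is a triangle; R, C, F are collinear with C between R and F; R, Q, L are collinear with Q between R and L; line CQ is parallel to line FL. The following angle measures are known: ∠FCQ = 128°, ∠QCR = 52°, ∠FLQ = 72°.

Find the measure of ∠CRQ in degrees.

∠CRQ = 56°

1. ∠LFR = 52°  [CQ∥FL, corresponding at C]
2. ∠FLR = 72°  [Q on ray LR]
3. ∠FRL = 56°  [△RFL]
4. ∠CRQ = 56°  [C on RF, Q on RL]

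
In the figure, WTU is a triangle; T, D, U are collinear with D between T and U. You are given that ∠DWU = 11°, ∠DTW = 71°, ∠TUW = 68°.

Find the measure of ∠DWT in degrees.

∠DWT = 30°

1. ∠DUW = 68°  [D on ray UT]
2. ∠UDW = 101°  [△WDU]
3. ∠TDW = 79°  [linear pair at D on TU]
4. ∠DWT = 30°  [△WTD]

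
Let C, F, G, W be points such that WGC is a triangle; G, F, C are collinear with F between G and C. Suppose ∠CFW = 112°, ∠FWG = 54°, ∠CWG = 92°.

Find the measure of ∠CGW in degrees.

∠CGW = 58°

1. ∠GFW = 68°  [linear pair at F on GC]
2. ∠FGW = 58°  [△WGF]
3. ∠CGW = 58°  [F on ray GC]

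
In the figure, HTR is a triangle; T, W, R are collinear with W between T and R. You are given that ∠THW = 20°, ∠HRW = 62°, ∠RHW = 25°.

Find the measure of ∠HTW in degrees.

∠HTW = 73°

1. ∠HWR = 93°  [△HWR]
2. ∠HWT = 87°  [linear pair at W on TR]
3. ∠HTW = 73°  [△HTW]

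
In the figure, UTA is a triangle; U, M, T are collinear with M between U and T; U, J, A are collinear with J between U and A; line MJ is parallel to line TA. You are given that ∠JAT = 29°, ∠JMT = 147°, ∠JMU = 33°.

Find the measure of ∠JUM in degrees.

1. ∠TAU = 29°  [J on ray AU]
2. ∠ATU = 33°  [MJ∥TA, corresponding at M]
3. ∠AUT = 118°  [△UTA]
4. ∠JUM = 118°  [M on UT, J on UA]

∠JUM = 118°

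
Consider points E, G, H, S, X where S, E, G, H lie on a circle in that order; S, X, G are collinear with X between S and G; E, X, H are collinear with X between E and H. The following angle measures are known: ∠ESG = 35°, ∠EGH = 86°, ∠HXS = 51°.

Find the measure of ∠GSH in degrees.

1. ∠EHG = 35°  [same arc EG]
2. ∠GEH = 59°  [△EGH]
3. ∠GSH = 59°  [same arc GH]

∠GSH = 59°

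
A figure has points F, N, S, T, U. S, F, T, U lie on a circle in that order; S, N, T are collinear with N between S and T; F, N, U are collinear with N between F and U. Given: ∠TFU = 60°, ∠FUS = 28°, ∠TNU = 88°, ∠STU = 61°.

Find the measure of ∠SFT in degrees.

1. ∠TSU = 60°  [same arc TU]
2. ∠SUT = 59°  [△STU]
3. ∠SFT = 121°  [cyclic SFTU, opposite ∠F+∠U]

∠SFT = 121°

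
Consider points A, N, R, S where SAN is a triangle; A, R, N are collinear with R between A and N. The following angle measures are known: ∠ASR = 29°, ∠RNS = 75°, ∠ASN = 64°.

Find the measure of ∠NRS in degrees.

∠NRS = 70°

1. ∠ANS = 75°  [R on ray NA]
2. ∠NAS = 41°  [△SAN]
3. ∠RAS = 41°  [R on ray AN]
4. ∠ARS = 110°  [△SAR]
5. ∠NRS = 70°  [linear pair at R on AN]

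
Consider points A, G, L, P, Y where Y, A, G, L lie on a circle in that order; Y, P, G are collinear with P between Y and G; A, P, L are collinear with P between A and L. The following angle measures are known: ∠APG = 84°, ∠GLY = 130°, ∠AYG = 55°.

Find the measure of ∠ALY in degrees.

∠ALY = 75°

1. ∠GAY = 50°  [cyclic YAGL, opposite ∠A+∠L]
2. ∠AGY = 75°  [△YAG]
3. ∠ALY = 75°  [same arc YA]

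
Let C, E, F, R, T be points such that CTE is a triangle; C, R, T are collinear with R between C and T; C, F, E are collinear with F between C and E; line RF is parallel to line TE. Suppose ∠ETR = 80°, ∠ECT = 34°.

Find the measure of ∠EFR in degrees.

1. ∠CTE = 80°  [R on ray TC]
2. ∠CET = 66°  [△CTE]
3. ∠CFR = 66°  [RF∥TE, corresponding at F]
4. ∠EFR = 114°  [linear pair at F on CE]

∠EFR = 114°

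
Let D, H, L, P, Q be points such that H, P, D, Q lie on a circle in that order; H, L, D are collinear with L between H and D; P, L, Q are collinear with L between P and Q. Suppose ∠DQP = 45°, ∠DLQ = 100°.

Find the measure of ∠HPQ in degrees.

1. ∠DHP = 45°  [same arc PD]
2. ∠HLP = 100°  [vertical angles at L]
3. ∠HPQ = 35°  [△HLP]

∠HPQ = 35°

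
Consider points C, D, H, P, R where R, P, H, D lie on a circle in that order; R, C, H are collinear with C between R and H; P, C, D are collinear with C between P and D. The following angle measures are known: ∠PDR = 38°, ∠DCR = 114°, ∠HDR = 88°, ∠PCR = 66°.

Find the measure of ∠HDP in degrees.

∠HDP = 50°

1. ∠DRH = 28°  [△RCD]
2. ∠DCH = 66°  [linear pair at C on RH]
3. ∠DHR = 64°  [△RHD]
4. ∠HDP = 50°  [△HCD]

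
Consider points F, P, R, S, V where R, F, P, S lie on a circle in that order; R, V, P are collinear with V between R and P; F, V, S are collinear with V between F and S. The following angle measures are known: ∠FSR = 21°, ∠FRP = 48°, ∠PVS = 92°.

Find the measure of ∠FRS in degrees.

∠FRS = 119°

1. ∠FVR = 92°  [vertical angles at V]
2. ∠RFS = 40°  [△RVF]
3. ∠FRS = 119°  [△RFS]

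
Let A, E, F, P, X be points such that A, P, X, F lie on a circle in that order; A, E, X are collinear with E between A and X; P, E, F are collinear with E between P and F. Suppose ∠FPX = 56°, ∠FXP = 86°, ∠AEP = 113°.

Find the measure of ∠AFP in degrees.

1. ∠FAX = 56°  [same arc XF]
2. ∠FEX = 113°  [vertical angles at E]
3. ∠AEF = 67°  [linear pair at E on AX]
4. ∠AFP = 57°  [△AEF]

∠AFP = 57°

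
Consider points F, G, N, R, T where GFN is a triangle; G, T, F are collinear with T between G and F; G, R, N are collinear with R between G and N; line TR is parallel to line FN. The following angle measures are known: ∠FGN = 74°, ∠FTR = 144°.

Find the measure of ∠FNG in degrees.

1. ∠RGT = 74°  [T on GF, R on GN]
2. ∠GTR = 36°  [linear pair at T on GF]
3. ∠GRT = 70°  [△GTR]
4. ∠FNG = 70°  [TR∥FN, corresponding at R]

∠FNG = 70°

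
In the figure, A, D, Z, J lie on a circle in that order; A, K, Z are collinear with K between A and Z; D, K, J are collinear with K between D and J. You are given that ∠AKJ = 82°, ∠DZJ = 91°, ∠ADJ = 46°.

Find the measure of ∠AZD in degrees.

1. ∠DAJ = 89°  [cyclic ADZJ, opposite ∠A+∠Z]
2. ∠AJD = 45°  [△ADJ]
3. ∠AZD = 45°  [same arc AD]

∠AZD = 45°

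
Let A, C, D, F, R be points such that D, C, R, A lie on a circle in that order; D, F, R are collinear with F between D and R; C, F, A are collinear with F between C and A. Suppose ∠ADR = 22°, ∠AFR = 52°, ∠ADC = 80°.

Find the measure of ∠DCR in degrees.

1. ∠ACR = 22°  [same arc RA]
2. ∠CFD = 52°  [vertical angles at F]
3. ∠ARC = 100°  [cyclic DCRA, opposite ∠D+∠R]
4. ∠CAR = 58°  [△CRA]
5. ∠CFR = 128°  [linear pair at F on DR]
6. ∠CDR = 58°  [same arc CR]
7. ∠CRD = 30°  [△CFR]
8. ∠DCR = 92°  [△DCR]

∠DCR = 92°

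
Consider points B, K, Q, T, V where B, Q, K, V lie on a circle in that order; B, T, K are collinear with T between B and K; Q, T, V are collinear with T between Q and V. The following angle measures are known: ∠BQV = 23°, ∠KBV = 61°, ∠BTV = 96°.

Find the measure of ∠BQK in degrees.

∠BQK = 84°

1. ∠BKV = 23°  [same arc BV]
2. ∠BVK = 96°  [△BKV]
3. ∠BQK = 84°  [cyclic BQKV, opposite ∠Q+∠V]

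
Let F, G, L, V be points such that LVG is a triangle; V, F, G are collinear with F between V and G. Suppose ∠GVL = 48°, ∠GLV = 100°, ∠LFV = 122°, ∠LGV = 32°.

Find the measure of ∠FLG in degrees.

∠FLG = 90°

1. ∠GFL = 58°  [linear pair at F on VG]
2. ∠FGL = 32°  [F on ray GV]
3. ∠FLG = 90°  [△LFG]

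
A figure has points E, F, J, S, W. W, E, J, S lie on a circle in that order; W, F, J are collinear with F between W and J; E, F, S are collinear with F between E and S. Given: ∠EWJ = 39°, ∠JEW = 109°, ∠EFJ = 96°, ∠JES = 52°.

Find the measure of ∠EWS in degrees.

1. ∠ESJ = 39°  [same arc EJ]
2. ∠EJS = 89°  [△EJS]
3. ∠EWS = 91°  [cyclic WEJS, opposite ∠W+∠J]

∠EWS = 91°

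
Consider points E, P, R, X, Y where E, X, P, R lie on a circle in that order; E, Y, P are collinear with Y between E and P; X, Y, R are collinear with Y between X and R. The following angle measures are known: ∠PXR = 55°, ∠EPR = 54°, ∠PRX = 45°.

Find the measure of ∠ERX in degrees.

∠ERX = 26°

1. ∠RPX = 80°  [△XPR]
2. ∠EXR = 54°  [same arc ER]
3. ∠REX = 100°  [cyclic EXPR, opposite ∠E+∠P]
4. ∠ERX = 26°  [△EXR]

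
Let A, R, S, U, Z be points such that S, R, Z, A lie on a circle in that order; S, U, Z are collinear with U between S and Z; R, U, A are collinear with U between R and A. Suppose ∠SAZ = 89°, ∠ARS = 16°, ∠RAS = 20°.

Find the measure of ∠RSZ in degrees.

1. ∠SRZ = 91°  [cyclic SRZA, opposite ∠R+∠A]
2. ∠RZS = 20°  [same arc SR]
3. ∠RSZ = 69°  [△SRZ]

∠RSZ = 69°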